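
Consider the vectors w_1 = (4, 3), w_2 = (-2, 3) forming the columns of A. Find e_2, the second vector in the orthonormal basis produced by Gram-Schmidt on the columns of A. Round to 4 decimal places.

e_1 = w_1/‖w_1‖ = (4, 3)/5.0000 = (0.8000, 0.6000).
r_{12} = e_1·w_2 = 0.2000.
u_2 = w_2 − 0.2000·e_1 = (-2.1600, 2.8800).
‖u_2‖ = 3.6000, so e_2 = (-0.6000, 0.8000).

e_2 = (-0.6000, 0.8000)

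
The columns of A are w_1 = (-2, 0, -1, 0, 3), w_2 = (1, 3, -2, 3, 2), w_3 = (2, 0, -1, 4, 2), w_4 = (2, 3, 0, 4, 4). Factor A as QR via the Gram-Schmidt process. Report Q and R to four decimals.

Q = [[-0.5345, 0.3757, 0.3178, 0.2049], [0.0000, 0.6070, -0.7260, 0.3096], [-0.2673, -0.3179, 0.1321, 0.8259], [0.0000, 0.6070, 0.5376, -0.1020], [0.8018, 0.1445, 0.2559, 0.4119]], R = [[3.7417, 1.6036, 0.8018, 2.1381], [0.0000, 4.9425, 3.7864, 5.5784], [0.0000, 0.0000, 3.1655, 1.6313], [0.0000, 0.0000, 0.0000, 2.5786]]

q_1 = w_1/‖w_1‖ = (-2, 0, -1, 0, 3)/3.7417 = (-0.5345, 0.0000, -0.2673, 0.0000, 0.8018).
r_{12} = q_1·w_2 = 1.6036.
u_2 = w_2 − 1.6036·q_1 = (1.8571, 3.0000, -1.5714, 3.0000, 0.7143).
‖u_2‖ = 4.9425, so q_2 = (0.3757, 0.6070, -0.3179, 0.6070, 0.1445).
r_{13} = q_1·w_3 = 0.8018; r_{23} = q_2·w_3 = 3.7864.
u_3 = w_3 − 0.8018·q_1 − 3.7864·q_2 = (1.0058, -2.2982, 0.4181, 1.7018, 0.8099).
‖u_3‖ = 3.1655, so q_3 = (0.3178, -0.7260, 0.1321, 0.5376, 0.2559).
r_{14} = q_1·w_4 = 2.1381; r_{24} = q_2·w_4 = 5.5784; r_{34} = q_3·w_4 = 1.6313.
u_4 = w_4 − 2.1381·q_1 − 5.5784·q_2 − 1.6313·q_3 = (0.5285, 0.7984, 2.1296, -0.2629, 1.0622).
‖u_4‖ = 2.5786, so q_4 = (0.2049, 0.3096, 0.8259, -0.1020, 0.4119).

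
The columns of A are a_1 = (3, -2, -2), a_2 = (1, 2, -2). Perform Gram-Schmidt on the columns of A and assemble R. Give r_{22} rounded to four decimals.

a_1 = (3, -2, -2); ‖a_1‖ = 4.1231, so e_1 = (0.7276, -0.4851, -0.4851).
e_1·a_2 = 0.7276·1 + (-0.4851)·2 + (-0.4851)·(-2) = 0.7276.
u_2 = a_2 − 0.7276·e_1 = (0.4706, 2.3529, -1.6471).
r_{22} = ‖u_2‖ = 2.9104.

r_{22} = 2.9104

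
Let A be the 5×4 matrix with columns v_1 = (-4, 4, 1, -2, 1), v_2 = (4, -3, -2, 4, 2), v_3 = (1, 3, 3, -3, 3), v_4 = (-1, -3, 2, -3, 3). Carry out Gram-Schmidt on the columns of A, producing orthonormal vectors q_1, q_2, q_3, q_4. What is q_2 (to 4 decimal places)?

v_1 = (-4, 4, 1, -2, 1); ‖v_1‖ = 6.1644, so q_1 = (-0.6489, 0.6489, 0.1622, -0.3244, 0.1622).
q_1·v_2 = (-0.6489)·4 + 0.6489·(-3) + 0.1622·(-2) + (-0.3244)·4 + 0.1622·2 = -5.8400.
u_2 = v_2 + 5.8400·q_1 = (0.2105, 0.7895, -1.0526, 2.1053, 2.9474).
‖u_2‖ = 3.8594, so q_2 = (0.0545, 0.2046, -0.2727, 0.5455, 0.7637).

q_2 = (0.0545, 0.2046, -0.2727, 0.5455, 0.7637)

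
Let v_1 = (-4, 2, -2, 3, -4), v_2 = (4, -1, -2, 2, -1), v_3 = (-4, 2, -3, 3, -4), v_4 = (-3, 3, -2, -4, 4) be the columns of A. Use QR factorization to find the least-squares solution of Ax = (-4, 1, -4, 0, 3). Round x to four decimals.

e_1 = v_1/‖v_1‖ = (-4, 2, -2, 3, -4)/7.0000 = (-0.5714, 0.2857, -0.2857, 0.4286, -0.5714).
r_{12} = e_1·v_2 = -0.5714.
u_2 = v_2 + 0.5714·e_1 = (3.6735, -0.8367, -2.1633, 2.2449, -1.3265).
‖u_2‖ = 5.0669, so e_2 = (0.7250, -0.1651, -0.4269, 0.4431, -0.2618).
r_{13} = e_1·v_3 = 7.2857; r_{23} = e_2·v_3 = 0.4269.
u_3 = v_3 − 7.2857·e_1 − 0.4269·e_2 = (-0.1463, -0.0111, -0.7361, -0.3116, 0.2750).
‖u_3‖ = 0.8580, so e_3 = (-0.1705, -0.0130, -0.8580, -0.3632, 0.3206).
r_{14} = e_1·v_4 = -0.8571; r_{24} = e_2·v_4 = -4.6359; r_{34} = e_3·v_4 = 4.9235.
u_4 = v_4 + 0.8571·e_1 + 4.6359·e_2 − 4.9235·e_3 = (0.7106, 2.5432, 0.0000, 0.2095, 0.7181).
‖u_4‖ = 2.7445, so e_4 = (0.2589, 0.9266, 0.0000, 0.0763, 0.2617).
Qᵀb = (2.0000, -2.1428, 5.0625, 0.6760).
Back-substitute: x_4 = 0.6760/2.7445 = 0.2463.
x_3 = (5.0625 − 4.9235·0.2463)/0.8580 = 4.4872.
x_2 = (-2.1428 − 0.4269·4.4872 + 4.6359·0.2463)/5.0669 = -0.5756.
x_1 = (2.0000 + 0.5714·(-0.5756) − 7.2857·4.4872 + 0.8571·0.2463)/7.0000 = -4.4014.

x = (-4.4014, -0.5756, 4.4872, 0.2463)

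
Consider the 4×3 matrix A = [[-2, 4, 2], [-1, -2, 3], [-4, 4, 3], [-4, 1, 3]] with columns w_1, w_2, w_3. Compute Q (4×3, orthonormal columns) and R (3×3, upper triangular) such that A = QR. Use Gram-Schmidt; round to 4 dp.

Q = [[-0.3288, 0.5995, 0.5060], [-0.1644, -0.6245, 0.7545], [-0.6576, 0.2748, -0.0244], [-0.6576, -0.4184, -0.4172]], R = [[6.0828, -4.2744, -5.0964], [0.0000, 4.3278, -1.1054], [0.0000, 0.0000, 1.9507]]

q_1 = w_1/‖w_1‖ = (-2, -1, -4, -4)/6.0828 = (-0.3288, -0.1644, -0.6576, -0.6576).
r_{12} = q_1·w_2 = -4.2744.
u_2 = w_2 + 4.2744·q_1 = (2.5946, -2.7027, 1.1892, -1.8108).
‖u_2‖ = 4.3278, so q_2 = (0.5995, -0.6245, 0.2748, -0.4184).
r_{13} = q_1·w_3 = -5.0964; r_{23} = q_2·w_3 = -1.1054.
u_3 = w_3 + 5.0964·q_1 + 1.1054·q_2 = (0.9870, 1.4719, -0.0476, -0.8139).
‖u_3‖ = 1.9507, so q_3 = (0.5060, 0.7545, -0.0244, -0.4172).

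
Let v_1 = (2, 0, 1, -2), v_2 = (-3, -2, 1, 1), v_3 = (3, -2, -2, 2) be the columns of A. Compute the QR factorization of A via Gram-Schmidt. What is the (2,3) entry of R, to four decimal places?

r_{23} = -1.6175

v_1 = (2, 0, 1, -2); ‖v_1‖ = 3.0000, so e_1 = (0.6667, 0.0000, 0.3333, -0.6667).
e_1·v_2 = 0.6667·(-3) + 0.0000·(-2) + 0.3333·1 + (-0.6667)·1 = -2.3333.
u_2 = v_2 + 2.3333·e_1 = (-1.4444, -2.0000, 1.7778, -0.5556).
‖u_2‖ = 3.0912, so e_2 = (-0.4673, -0.6470, 0.5751, -0.1797).
r_{23} = e_2·v_3 = -1.6175.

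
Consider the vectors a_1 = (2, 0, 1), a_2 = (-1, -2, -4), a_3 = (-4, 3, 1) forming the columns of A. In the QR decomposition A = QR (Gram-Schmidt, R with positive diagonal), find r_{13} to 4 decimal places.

r_{13} = -3.1305

e_1 = a_1/‖a_1‖ = (2, 0, 1)/2.2361 = (0.8944, 0.0000, 0.4472).
r_{13} = e_1·a_3 = -3.1305.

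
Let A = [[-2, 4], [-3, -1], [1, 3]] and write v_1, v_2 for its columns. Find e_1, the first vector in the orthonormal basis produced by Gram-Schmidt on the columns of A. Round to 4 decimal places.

e_1 = (-0.5345, -0.8018, 0.2673)

e_1 = v_1/‖v_1‖ = (-2, -3, 1)/3.7417 = (-0.5345, -0.8018, 0.2673).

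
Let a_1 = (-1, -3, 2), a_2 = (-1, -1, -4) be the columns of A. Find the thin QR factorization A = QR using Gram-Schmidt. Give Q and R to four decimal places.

Q = [[-0.2673, -0.3132], [-0.8018, -0.4523], [0.5345, -0.8351]], R = [[3.7417, -1.0690], [0.0000, 4.1057]]

a_1 = (-1, -3, 2); ‖a_1‖ = 3.7417, so e_1 = (-0.2673, -0.8018, 0.5345).
e_1·a_2 = (-0.2673)·(-1) + (-0.8018)·(-1) + 0.5345·(-4) = -1.0690.
u_2 = a_2 + 1.0690·e_1 = (-1.2857, -1.8571, -3.4286).
‖u_2‖ = 4.1057, so e_2 = (-0.3132, -0.4523, -0.8351).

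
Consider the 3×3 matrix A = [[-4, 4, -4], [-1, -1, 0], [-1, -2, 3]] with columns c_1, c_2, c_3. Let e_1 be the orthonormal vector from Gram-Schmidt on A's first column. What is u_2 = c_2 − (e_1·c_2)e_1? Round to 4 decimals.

u_2 = (1.1111, -1.7222, -2.7222)

e_1 = c_1/‖c_1‖ = (-4, -1, -1)/4.2426 = (-0.9428, -0.2357, -0.2357).
r_{12} = e_1·c_2 = -3.0641.
u_2 = c_2 + 3.0641·e_1 = (1.1111, -1.7222, -2.7222).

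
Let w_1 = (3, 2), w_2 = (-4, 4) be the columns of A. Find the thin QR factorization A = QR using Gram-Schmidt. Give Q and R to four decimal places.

Q = [[0.8321, -0.5547], [0.5547, 0.8321]], R = [[3.6056, -1.1094], [0.0000, 5.5470]]

w_1 = (3, 2); ‖w_1‖ = 3.6056, so e_1 = (0.8321, 0.5547).
e_1·w_2 = 0.8321·(-4) + 0.5547·4 = -1.1094.
u_2 = w_2 + 1.1094·e_1 = (-3.0769, 4.6154).
‖u_2‖ = 5.5470, so e_2 = (-0.5547, 0.8321).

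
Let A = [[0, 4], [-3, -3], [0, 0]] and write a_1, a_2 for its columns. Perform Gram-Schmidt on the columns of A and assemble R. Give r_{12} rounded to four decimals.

r_{12} = 3.0000

q_1 = a_1/‖a_1‖ = (0, -3, 0)/3.0000 = (0.0000, -1.0000, 0.0000).
r_{12} = q_1·a_2 = 3.0000.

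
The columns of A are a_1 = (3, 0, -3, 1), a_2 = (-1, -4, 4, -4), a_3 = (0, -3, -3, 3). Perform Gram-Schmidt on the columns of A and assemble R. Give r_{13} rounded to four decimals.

a_1 = (3, 0, -3, 1); ‖a_1‖ = 4.3589, so q_1 = (0.6882, 0.0000, -0.6882, 0.2294).
r_{13} = q_1·a_3 = 2.7530.

r_{13} = 2.7530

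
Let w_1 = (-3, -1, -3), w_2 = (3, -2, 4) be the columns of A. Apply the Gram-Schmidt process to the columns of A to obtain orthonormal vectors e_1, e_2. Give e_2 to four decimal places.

e_2 = (0.0000, -0.9487, 0.3162)

w_1 = (-3, -1, -3); ‖w_1‖ = 4.3589, so e_1 = (-0.6882, -0.2294, -0.6882).
e_1·w_2 = (-0.6882)·3 + (-0.2294)·(-2) + (-0.6882)·4 = -4.3589.
u_2 = w_2 + 4.3589·e_1 = (0.0000, -3.0000, 1.0000).
‖u_2‖ = 3.1623, so e_2 = (0.0000, -0.9487, 0.3162).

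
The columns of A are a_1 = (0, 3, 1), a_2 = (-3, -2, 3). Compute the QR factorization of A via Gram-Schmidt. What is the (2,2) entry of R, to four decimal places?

q_1 = a_1/‖a_1‖ = (0, 3, 1)/3.1623 = (0.0000, 0.9487, 0.3162).
r_{12} = q_1·a_2 = -0.9487.
u_2 = a_2 + 0.9487·q_1 = (-3.0000, -1.1000, 3.3000).
r_{22} = ‖u_2‖ = 4.5935.

r_{22} = 4.5935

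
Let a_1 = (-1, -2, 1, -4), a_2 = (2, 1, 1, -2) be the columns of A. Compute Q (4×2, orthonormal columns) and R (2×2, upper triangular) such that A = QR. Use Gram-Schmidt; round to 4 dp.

Q = [[-0.2132, 0.7481], [-0.4264, 0.4886], [0.2132, 0.2595], [-0.8528, -0.3664]], R = [[4.6904, 1.0660], [0.0000, 2.9772]]

a_1 = (-1, -2, 1, -4); ‖a_1‖ = 4.6904, so q_1 = (-0.2132, -0.4264, 0.2132, -0.8528).
q_1·a_2 = (-0.2132)·2 + (-0.4264)·1 + 0.2132·1 + (-0.8528)·(-2) = 1.0660.
u_2 = a_2 − 1.0660·q_1 = (2.2273, 1.4545, 0.7727, -1.0909).
‖u_2‖ = 2.9772, so q_2 = (0.7481, 0.4886, 0.2595, -0.3664).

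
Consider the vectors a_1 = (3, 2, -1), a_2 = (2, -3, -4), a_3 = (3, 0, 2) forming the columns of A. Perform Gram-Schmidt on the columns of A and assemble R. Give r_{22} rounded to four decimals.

a_1 = (3, 2, -1); ‖a_1‖ = 3.7417, so q_1 = (0.8018, 0.5345, -0.2673).
q_1·a_2 = 0.8018·2 + 0.5345·(-3) + (-0.2673)·(-4) = 1.0690.
u_2 = a_2 − 1.0690·q_1 = (1.1429, -3.5714, -3.7143).
r_{22} = ‖u_2‖ = 5.2780.

r_{22} = 5.2780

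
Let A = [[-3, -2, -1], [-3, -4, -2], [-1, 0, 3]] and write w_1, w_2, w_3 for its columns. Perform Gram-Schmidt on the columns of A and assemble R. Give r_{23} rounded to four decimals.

r_{23} = 2.5139

w_1 = (-3, -3, -1); ‖w_1‖ = 4.3589, so q_1 = (-0.6882, -0.6882, -0.2294).
q_1·w_2 = (-0.6882)·(-2) + (-0.6882)·(-4) + (-0.2294)·0 = 4.1295.
u_2 = w_2 − 4.1295·q_1 = (0.8421, -1.1579, 0.9474).
‖u_2‖ = 1.7168, so q_2 = (0.4905, -0.6745, 0.5518).
r_{23} = q_2·w_3 = 2.5139.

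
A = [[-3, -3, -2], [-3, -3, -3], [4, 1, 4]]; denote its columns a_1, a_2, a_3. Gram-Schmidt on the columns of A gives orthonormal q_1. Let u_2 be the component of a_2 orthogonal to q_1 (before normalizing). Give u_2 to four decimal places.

u_2 = (-1.0588, -1.0588, -1.5882)

a_1 = (-3, -3, 4); ‖a_1‖ = 5.8310, so q_1 = (-0.5145, -0.5145, 0.6860).
q_1·a_2 = (-0.5145)·(-3) + (-0.5145)·(-3) + 0.6860·1 = 3.7730.
u_2 = a_2 − 3.7730·q_1 = (-1.0588, -1.0588, -1.5882).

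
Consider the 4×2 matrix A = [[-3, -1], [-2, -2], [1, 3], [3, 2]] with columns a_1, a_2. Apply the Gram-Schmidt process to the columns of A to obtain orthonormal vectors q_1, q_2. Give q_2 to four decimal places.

a_1 = (-3, -2, 1, 3); ‖a_1‖ = 4.7958, so q_1 = (-0.6255, -0.4170, 0.2085, 0.6255).
q_1·a_2 = (-0.6255)·(-1) + (-0.4170)·(-2) + 0.2085·3 + 0.6255·2 = 3.3362.
u_2 = a_2 − 3.3362·q_1 = (1.0870, -0.6087, 2.3043, -0.0870).
‖u_2‖ = 2.6210, so q_2 = (0.4147, -0.2322, 0.8792, -0.0332).

q_2 = (0.4147, -0.2322, 0.8792, -0.0332)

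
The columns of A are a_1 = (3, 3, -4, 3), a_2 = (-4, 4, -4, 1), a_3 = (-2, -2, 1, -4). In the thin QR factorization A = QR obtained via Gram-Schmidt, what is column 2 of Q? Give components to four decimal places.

q_1 = a_1/‖a_1‖ = (3, 3, -4, 3)/6.5574 = (0.4575, 0.4575, -0.6100, 0.4575).
r_{12} = q_1·a_2 = 2.8975.
u_2 = a_2 − 2.8975·q_1 = (-5.3256, 2.6744, -2.2326, -0.3256).
‖u_2‖ = 6.3722, so q_2 = (-0.8358, 0.4197, -0.3504, -0.0511).

q_2 = (-0.8358, 0.4197, -0.3504, -0.0511)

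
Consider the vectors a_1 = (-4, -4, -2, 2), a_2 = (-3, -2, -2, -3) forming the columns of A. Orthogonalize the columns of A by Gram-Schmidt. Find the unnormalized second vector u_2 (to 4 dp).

u_2 = (-1.2000, -0.2000, -1.1000, -3.9000)

a_1 = (-4, -4, -2, 2); ‖a_1‖ = 6.3246, so e_1 = (-0.6325, -0.6325, -0.3162, 0.3162).
e_1·a_2 = (-0.6325)·(-3) + (-0.6325)·(-2) + (-0.3162)·(-2) + 0.3162·(-3) = 2.8460.
u_2 = a_2 − 2.8460·e_1 = (-1.2000, -0.2000, -1.1000, -3.9000).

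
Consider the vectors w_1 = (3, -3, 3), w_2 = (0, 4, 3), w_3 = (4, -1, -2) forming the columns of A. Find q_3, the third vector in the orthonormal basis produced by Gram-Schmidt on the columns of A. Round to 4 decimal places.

w_1 = (3, -3, 3); ‖w_1‖ = 5.1962, so q_1 = (0.5774, -0.5774, 0.5774).
q_1·w_2 = 0.5774·0 + (-0.5774)·4 + 0.5774·3 = -0.5774.
u_2 = w_2 + 0.5774·q_1 = (0.3333, 3.6667, 3.3333).
‖u_2‖ = 4.9666, so q_2 = (0.0671, 0.7383, 0.6712).
q_1·w_3 = 0.5774·4 + (-0.5774)·(-1) + 0.5774·(-2) = 1.7321; q_2·w_3 = 0.0671·4 + 0.7383·(-1) + 0.6712·(-2) = -1.8121.
u_3 = w_3 − 1.7321·q_1 + 1.8121·q_2 = (3.1216, 1.3378, -1.7838).
‖u_3‖ = 3.8362, so q_3 = (0.8137, 0.3487, -0.4650).

q_3 = (0.8137, 0.3487, -0.4650)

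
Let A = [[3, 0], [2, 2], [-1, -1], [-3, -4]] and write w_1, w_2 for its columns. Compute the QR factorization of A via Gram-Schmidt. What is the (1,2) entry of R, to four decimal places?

r_{12} = 3.5447

q_1 = w_1/‖w_1‖ = (3, 2, -1, -3)/4.7958 = (0.6255, 0.4170, -0.2085, -0.6255).
r_{12} = q_1·w_2 = 3.5447.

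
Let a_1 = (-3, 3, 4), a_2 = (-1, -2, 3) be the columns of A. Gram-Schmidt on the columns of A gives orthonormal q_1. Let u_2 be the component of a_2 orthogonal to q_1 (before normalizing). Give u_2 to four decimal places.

u_2 = (-0.2059, -2.7941, 1.9412)

q_1 = a_1/‖a_1‖ = (-3, 3, 4)/5.8310 = (-0.5145, 0.5145, 0.6860).
r_{12} = q_1·a_2 = 1.5435.
u_2 = a_2 − 1.5435·q_1 = (-0.2059, -2.7941, 1.9412).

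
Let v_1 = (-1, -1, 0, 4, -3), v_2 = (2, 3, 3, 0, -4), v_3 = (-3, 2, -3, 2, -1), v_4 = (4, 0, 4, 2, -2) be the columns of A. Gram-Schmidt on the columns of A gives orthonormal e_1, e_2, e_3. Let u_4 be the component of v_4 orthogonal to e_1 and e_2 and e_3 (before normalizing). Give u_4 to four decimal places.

u_4 = (1.0549, 0.7611, -0.0705, 1.2380, 1.0454)

e_1 = v_1/‖v_1‖ = (-1, -1, 0, 4, -3)/5.1962 = (-0.1925, -0.1925, 0.0000, 0.7698, -0.5774).
r_{12} = e_1·v_2 = 1.3472.
u_2 = v_2 − 1.3472·e_1 = (2.2593, 3.2593, 3.0000, -1.0370, -3.2222).
‖u_2‖ = 6.0154, so e_2 = (0.3756, 0.5418, 0.4987, -0.1724, -0.5357).
r_{13} = e_1·v_3 = 2.3094; r_{23} = e_2·v_3 = -1.3484.
u_3 = v_3 − 2.3094·e_1 + 1.3484·e_2 = (-2.0491, 3.1750, -2.3275, -0.0102, -0.3889).
‖u_3‖ = 4.4552, so e_3 = (-0.4599, 0.7127, -0.5224, -0.0023, -0.0873).
r_{14} = e_1·v_4 = 1.9245; r_{24} = e_2·v_4 = 4.2237; r_{34} = e_3·v_4 = -3.7595.
u_4 = v_4 − 1.9245·e_1 − 4.2237·e_2 + 3.7595·e_3 = (1.0549, 0.7611, -0.0705, 1.2380, 1.0454).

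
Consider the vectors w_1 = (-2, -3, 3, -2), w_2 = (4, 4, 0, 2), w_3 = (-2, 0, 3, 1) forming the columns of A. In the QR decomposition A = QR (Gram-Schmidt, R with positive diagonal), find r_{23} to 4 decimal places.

w_1 = (-2, -3, 3, -2); ‖w_1‖ = 5.0990, so e_1 = (-0.3922, -0.5883, 0.5883, -0.3922).
e_1·w_2 = (-0.3922)·4 + (-0.5883)·4 + 0.5883·0 + (-0.3922)·2 = -4.7068.
u_2 = w_2 + 4.7068·e_1 = (2.1538, 1.2308, 2.7692, 0.1538).
‖u_2‖ = 3.7210, so e_2 = (0.5788, 0.3308, 0.7442, 0.0413).
r_{23} = e_2·w_3 = 1.1163.

r_{23} = 1.1163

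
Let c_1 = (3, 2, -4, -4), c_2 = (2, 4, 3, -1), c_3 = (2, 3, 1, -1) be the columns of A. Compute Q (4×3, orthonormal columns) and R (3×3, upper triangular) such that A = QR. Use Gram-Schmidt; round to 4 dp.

c_1 = (3, 2, -4, -4); ‖c_1‖ = 6.7082, so e_1 = (0.4472, 0.2981, -0.5963, -0.5963).
e_1·c_2 = 0.4472·2 + 0.2981·4 + (-0.5963)·3 + (-0.5963)·(-1) = 0.8944.
u_2 = c_2 − 0.8944·e_1 = (1.6000, 3.7333, 3.5333, -0.4667).
‖u_2‖ = 5.4037, so e_2 = (0.2961, 0.6909, 0.6539, -0.0864).
e_1·c_3 = 0.4472·2 + 0.2981·3 + (-0.5963)·1 + (-0.5963)·(-1) = 1.7889; e_2·c_3 = 0.2961·2 + 0.6909·3 + 0.6539·1 + (-0.0864)·(-1) = 3.4051.
u_3 = c_3 − 1.7889·e_1 − 3.4051·e_2 = (0.1918, 0.1142, -0.1598, 0.3607).
‖u_3‖ = 0.4533, so e_3 = (0.4231, 0.2518, -0.3526, 0.7958).

Q = [[0.4472, 0.2961, 0.4231], [0.2981, 0.6909, 0.2518], [-0.5963, 0.6539, -0.3526], [-0.5963, -0.0864, 0.7958]], R = [[6.7082, 0.8944, 1.7889], [0.0000, 5.4037, 3.4051], [0.0000, 0.0000, 0.4533]]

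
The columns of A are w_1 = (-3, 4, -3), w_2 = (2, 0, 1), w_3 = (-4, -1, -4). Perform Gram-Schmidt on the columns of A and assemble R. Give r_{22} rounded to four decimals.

r_{22} = 1.6179

w_1 = (-3, 4, -3); ‖w_1‖ = 5.8310, so e_1 = (-0.5145, 0.6860, -0.5145).
e_1·w_2 = (-0.5145)·2 + 0.6860·0 + (-0.5145)·1 = -1.5435.
u_2 = w_2 + 1.5435·e_1 = (1.2059, 1.0588, 0.2059).
r_{22} = ‖u_2‖ = 1.6179.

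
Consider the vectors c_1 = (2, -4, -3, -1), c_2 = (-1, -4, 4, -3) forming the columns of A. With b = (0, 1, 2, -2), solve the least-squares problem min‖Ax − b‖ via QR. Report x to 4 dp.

q_1 = c_1/‖c_1‖ = (2, -4, -3, -1)/5.4772 = (0.3651, -0.7303, -0.5477, -0.1826).
r_{12} = q_1·c_2 = 0.9129.
u_2 = c_2 − 0.9129·q_1 = (-1.3333, -3.3333, 4.5000, -2.8333).
‖u_2‖ = 6.4161, so q_2 = (-0.2078, -0.5195, 0.7014, -0.4416).
Qᵀb = (-1.4606, 1.7664).
Back-substitute: x_2 = 1.7664/6.4161 = 0.2753.
x_1 = (-1.4606 − 0.9129·0.2753)/5.4772 = -0.3126.

x = (-0.3126, 0.2753)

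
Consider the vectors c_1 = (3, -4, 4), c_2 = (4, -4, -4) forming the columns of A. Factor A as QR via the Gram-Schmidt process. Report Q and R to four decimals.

e_1 = c_1/‖c_1‖ = (3, -4, 4)/6.4031 = (0.4685, -0.6247, 0.6247).
r_{12} = e_1·c_2 = 1.8741.
u_2 = c_2 − 1.8741·e_1 = (3.1220, -2.8293, -5.1707).
‖u_2‖ = 6.6699, so e_2 = (0.4681, -0.4242, -0.7752).

Q = [[0.4685, 0.4681], [-0.6247, -0.4242], [0.6247, -0.7752]], R = [[6.4031, 1.8741], [0.0000, 6.6699]]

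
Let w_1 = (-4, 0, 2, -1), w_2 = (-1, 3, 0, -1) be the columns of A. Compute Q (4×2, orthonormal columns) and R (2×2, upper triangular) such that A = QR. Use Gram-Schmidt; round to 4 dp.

Q = [[-0.8729, -0.0152], [0.0000, 0.9578], [0.4364, -0.1520], [-0.2182, -0.2433]], R = [[4.5826, 1.0911], [0.0000, 3.1320]]

w_1 = (-4, 0, 2, -1); ‖w_1‖ = 4.5826, so e_1 = (-0.8729, 0.0000, 0.4364, -0.2182).
e_1·w_2 = (-0.8729)·(-1) + 0.0000·3 + 0.4364·0 + (-0.2182)·(-1) = 1.0911.
u_2 = w_2 − 1.0911·e_1 = (-0.0476, 3.0000, -0.4762, -0.7619).
‖u_2‖ = 3.1320, so e_2 = (-0.0152, 0.9578, -0.1520, -0.2433).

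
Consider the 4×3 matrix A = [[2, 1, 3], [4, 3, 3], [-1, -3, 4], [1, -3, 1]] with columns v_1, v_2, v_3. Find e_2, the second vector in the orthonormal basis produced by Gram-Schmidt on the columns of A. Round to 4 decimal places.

v_1 = (2, 4, -1, 1); ‖v_1‖ = 4.6904, so e_1 = (0.4264, 0.8528, -0.2132, 0.2132).
e_1·v_2 = 0.4264·1 + 0.8528·3 + (-0.2132)·(-3) + 0.2132·(-3) = 2.9848.
u_2 = v_2 − 2.9848·e_1 = (-0.2727, 0.4545, -2.3636, -3.6364).
‖u_2‖ = 4.3693, so e_2 = (-0.0624, 0.1040, -0.5410, -0.8323).

e_2 = (-0.0624, 0.1040, -0.5410, -0.8323)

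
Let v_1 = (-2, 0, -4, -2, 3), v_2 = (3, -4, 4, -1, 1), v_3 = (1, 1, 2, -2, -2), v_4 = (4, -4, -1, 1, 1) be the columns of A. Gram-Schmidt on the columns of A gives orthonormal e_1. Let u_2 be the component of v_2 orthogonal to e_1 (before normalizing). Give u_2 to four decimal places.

u_2 = (1.9697, -4.0000, 1.9394, -2.0303, 2.5455)

v_1 = (-2, 0, -4, -2, 3); ‖v_1‖ = 5.7446, so e_1 = (-0.3482, 0.0000, -0.6963, -0.3482, 0.5222).
e_1·v_2 = (-0.3482)·3 + 0.0000·(-4) + (-0.6963)·4 + (-0.3482)·(-1) + 0.5222·1 = -2.9593.
u_2 = v_2 + 2.9593·e_1 = (1.9697, -4.0000, 1.9394, -2.0303, 2.5455).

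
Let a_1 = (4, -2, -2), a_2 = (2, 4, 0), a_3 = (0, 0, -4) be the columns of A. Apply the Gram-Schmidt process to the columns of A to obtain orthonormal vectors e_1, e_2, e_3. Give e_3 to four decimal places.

a_1 = (4, -2, -2); ‖a_1‖ = 4.8990, so e_1 = (0.8165, -0.4082, -0.4082).
e_1·a_2 = 0.8165·2 + (-0.4082)·4 + (-0.4082)·0 = 0.0000.
u_2 = a_2 + 0.0000·e_1 = (2.0000, 4.0000, 0.0000).
‖u_2‖ = 4.4721, so e_2 = (0.4472, 0.8944, 0.0000).
e_1·a_3 = 0.8165·0 + (-0.4082)·0 + (-0.4082)·(-4) = 1.6330; e_2·a_3 = 0.4472·0 + 0.8944·0 + 0.0000·(-4) = 0.0000.
u_3 = a_3 − 1.6330·e_1 + 0.0000·e_2 = (-1.3333, 0.6667, -3.3333).
‖u_3‖ = 3.6515, so e_3 = (-0.3651, 0.1826, -0.9129).

e_3 = (-0.3651, 0.1826, -0.9129)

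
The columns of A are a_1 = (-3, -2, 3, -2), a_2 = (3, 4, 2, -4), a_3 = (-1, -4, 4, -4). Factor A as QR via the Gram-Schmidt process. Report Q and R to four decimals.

Q = [[-0.5883, 0.3971, 0.6413], [-0.3922, 0.5641, -0.7257], [0.5883, 0.3511, -0.0086], [-0.3922, -0.6331, -0.2490]], R = [[5.0990, -0.5883, 6.0796], [0.0000, 6.6824, 1.2835], [0.0000, 0.0000, 3.2235]]

a_1 = (-3, -2, 3, -2); ‖a_1‖ = 5.0990, so q_1 = (-0.5883, -0.3922, 0.5883, -0.3922).
q_1·a_2 = (-0.5883)·3 + (-0.3922)·4 + 0.5883·2 + (-0.3922)·(-4) = -0.5883.
u_2 = a_2 + 0.5883·q_1 = (2.6538, 3.7692, 2.3462, -4.2308).
‖u_2‖ = 6.6824, so q_2 = (0.3971, 0.5641, 0.3511, -0.6331).
q_1·a_3 = (-0.5883)·(-1) + (-0.3922)·(-4) + 0.5883·4 + (-0.3922)·(-4) = 6.0796; q_2·a_3 = 0.3971·(-1) + 0.5641·(-4) + 0.3511·4 + (-0.6331)·(-4) = 1.2835.
u_3 = a_3 − 6.0796·q_1 − 1.2835·q_2 = (2.0672, -2.3394, -0.0276, -0.8028).
‖u_3‖ = 3.2235, so q_3 = (0.6413, -0.7257, -0.0086, -0.2490).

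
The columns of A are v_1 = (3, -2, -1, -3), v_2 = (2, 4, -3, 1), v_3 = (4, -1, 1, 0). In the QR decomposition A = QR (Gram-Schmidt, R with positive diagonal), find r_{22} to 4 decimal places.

r_{22} = 5.4613

v_1 = (3, -2, -1, -3); ‖v_1‖ = 4.7958, so e_1 = (0.6255, -0.4170, -0.2085, -0.6255).
e_1·v_2 = 0.6255·2 + (-0.4170)·4 + (-0.2085)·(-3) + (-0.6255)·1 = -0.4170.
u_2 = v_2 + 0.4170·e_1 = (2.2609, 3.8261, -3.0870, 0.7391).
r_{22} = ‖u_2‖ = 5.4613.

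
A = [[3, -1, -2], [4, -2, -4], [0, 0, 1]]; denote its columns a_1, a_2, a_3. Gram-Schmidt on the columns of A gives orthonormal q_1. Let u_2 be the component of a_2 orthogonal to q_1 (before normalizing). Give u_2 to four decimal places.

u_2 = (0.3200, -0.2400, 0.0000)

a_1 = (3, 4, 0); ‖a_1‖ = 5.0000, so q_1 = (0.6000, 0.8000, 0.0000).
q_1·a_2 = 0.6000·(-1) + 0.8000·(-2) + 0.0000·0 = -2.2000.
u_2 = a_2 + 2.2000·q_1 = (0.3200, -0.2400, 0.0000).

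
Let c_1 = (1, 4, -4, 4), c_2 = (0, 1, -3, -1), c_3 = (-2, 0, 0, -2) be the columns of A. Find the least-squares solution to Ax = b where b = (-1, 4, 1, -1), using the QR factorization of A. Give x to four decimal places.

q_1 = c_1/‖c_1‖ = (1, 4, -4, 4)/7.0000 = (0.1429, 0.5714, -0.5714, 0.5714).
r_{12} = q_1·c_2 = 1.7143.
u_2 = c_2 − 1.7143·q_1 = (-0.2449, 0.0204, -2.0204, -1.9796).
‖u_2‖ = 2.8392, so q_2 = (-0.0863, 0.0072, -0.7116, -0.6972).
r_{13} = q_1·c_3 = -1.4286; r_{23} = q_2·c_3 = 1.5670.
u_3 = c_3 + 1.4286·q_1 − 1.5670·q_2 = (-1.6608, 0.8051, 0.2987, -0.0911).
‖u_3‖ = 1.8718, so q_3 = (-0.8872, 0.4301, 0.1596, -0.0487).
Qᵀb = (1.0000, 0.1006, 2.8159).
Back-substitute: x_3 = 2.8159/1.8718 = 1.5043.
x_2 = (0.1006 − 1.5670·1.5043)/2.8392 = -0.7948.
x_1 = (1.0000 − 1.7143·(-0.7948) + 1.4286·1.5043)/7.0000 = 0.6445.

x = (0.6445, -0.7948, 1.5043)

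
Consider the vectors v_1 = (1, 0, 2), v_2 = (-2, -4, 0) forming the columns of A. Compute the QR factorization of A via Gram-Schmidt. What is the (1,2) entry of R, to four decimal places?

q_1 = v_1/‖v_1‖ = (1, 0, 2)/2.2361 = (0.4472, 0.0000, 0.8944).
r_{12} = q_1·v_2 = -0.8944.

r_{12} = -0.8944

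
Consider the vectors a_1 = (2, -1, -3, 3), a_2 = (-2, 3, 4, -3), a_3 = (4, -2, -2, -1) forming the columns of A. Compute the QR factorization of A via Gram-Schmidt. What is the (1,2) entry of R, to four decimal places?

a_1 = (2, -1, -3, 3); ‖a_1‖ = 4.7958, so q_1 = (0.4170, -0.2085, -0.6255, 0.6255).
r_{12} = q_1·a_2 = -5.8384.

r_{12} = -5.8384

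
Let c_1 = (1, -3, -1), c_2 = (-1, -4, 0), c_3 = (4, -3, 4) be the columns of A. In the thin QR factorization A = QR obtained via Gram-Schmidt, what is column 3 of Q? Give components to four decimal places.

e_3 = (0.4924, -0.1231, 0.8616)

c_1 = (1, -3, -1); ‖c_1‖ = 3.3166, so e_1 = (0.3015, -0.9045, -0.3015).
e_1·c_2 = 0.3015·(-1) + (-0.9045)·(-4) + (-0.3015)·0 = 3.3166.
u_2 = c_2 − 3.3166·e_1 = (-2.0000, -1.0000, 1.0000).
‖u_2‖ = 2.4495, so e_2 = (-0.8165, -0.4082, 0.4082).
e_1·c_3 = 0.3015·4 + (-0.9045)·(-3) + (-0.3015)·4 = 2.7136; e_2·c_3 = (-0.8165)·4 + (-0.4082)·(-3) + 0.4082·4 = -0.4082.
u_3 = c_3 − 2.7136·e_1 + 0.4082·e_2 = (2.8485, -0.7121, 4.9848).
‖u_3‖ = 5.7853, so e_3 = (0.4924, -0.1231, 0.8616).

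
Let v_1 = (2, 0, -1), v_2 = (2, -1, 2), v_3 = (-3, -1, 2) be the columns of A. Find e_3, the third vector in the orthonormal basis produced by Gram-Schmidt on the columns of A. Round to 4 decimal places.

e_3 = (-0.1562, -0.9370, -0.3123)

v_1 = (2, 0, -1); ‖v_1‖ = 2.2361, so e_1 = (0.8944, 0.0000, -0.4472).
e_1·v_2 = 0.8944·2 + 0.0000·(-1) + (-0.4472)·2 = 0.8944.
u_2 = v_2 − 0.8944·e_1 = (1.2000, -1.0000, 2.4000).
‖u_2‖ = 2.8636, so e_2 = (0.4191, -0.3492, 0.8381).
e_1·v_3 = 0.8944·(-3) + 0.0000·(-1) + (-0.4472)·2 = -3.5777; e_2·v_3 = 0.4191·(-3) + (-0.3492)·(-1) + 0.8381·2 = 0.7683.
u_3 = v_3 + 3.5777·e_1 − 0.7683·e_2 = (-0.1220, -0.7317, -0.2439).
‖u_3‖ = 0.7809, so e_3 = (-0.1562, -0.9370, -0.3123).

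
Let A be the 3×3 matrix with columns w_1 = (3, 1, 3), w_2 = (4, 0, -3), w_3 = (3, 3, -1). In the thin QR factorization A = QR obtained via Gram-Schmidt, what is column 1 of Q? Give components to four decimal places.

e_1 = w_1/‖w_1‖ = (3, 1, 3)/4.3589 = (0.6882, 0.2294, 0.6882).

e_1 = (0.6882, 0.2294, 0.6882)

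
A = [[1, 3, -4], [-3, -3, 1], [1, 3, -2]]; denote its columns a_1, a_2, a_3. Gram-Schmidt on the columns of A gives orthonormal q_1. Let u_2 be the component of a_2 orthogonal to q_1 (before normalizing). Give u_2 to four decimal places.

a_1 = (1, -3, 1); ‖a_1‖ = 3.3166, so q_1 = (0.3015, -0.9045, 0.3015).
q_1·a_2 = 0.3015·3 + (-0.9045)·(-3) + 0.3015·3 = 4.5227.
u_2 = a_2 − 4.5227·q_1 = (1.6364, 1.0909, 1.6364).

u_2 = (1.6364, 1.0909, 1.6364)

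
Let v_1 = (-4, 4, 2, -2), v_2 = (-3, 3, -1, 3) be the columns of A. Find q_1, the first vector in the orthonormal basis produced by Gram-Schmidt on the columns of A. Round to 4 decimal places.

q_1 = v_1/‖v_1‖ = (-4, 4, 2, -2)/6.3246 = (-0.6325, 0.6325, 0.3162, -0.3162).

q_1 = (-0.6325, 0.6325, 0.3162, -0.3162)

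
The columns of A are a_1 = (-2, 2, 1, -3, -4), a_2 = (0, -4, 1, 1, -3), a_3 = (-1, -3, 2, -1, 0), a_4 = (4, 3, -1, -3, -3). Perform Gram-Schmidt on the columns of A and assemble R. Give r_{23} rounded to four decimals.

r_{23} = 2.4960

q_1 = a_1/‖a_1‖ = (-2, 2, 1, -3, -4)/5.8310 = (-0.3430, 0.3430, 0.1715, -0.5145, -0.6860).
r_{12} = q_1·a_2 = 0.3430.
u_2 = a_2 − 0.3430·q_1 = (0.1176, -4.1176, 0.9412, 1.1765, -2.7647).
‖u_2‖ = 5.1848, so q_2 = (0.0227, -0.7942, 0.1815, 0.2269, -0.5332).
r_{23} = q_2·a_3 = 2.4960.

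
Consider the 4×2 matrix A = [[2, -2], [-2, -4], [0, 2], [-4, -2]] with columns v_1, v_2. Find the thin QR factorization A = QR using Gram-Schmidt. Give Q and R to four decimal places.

Q = [[0.4082, -0.6396], [-0.4082, -0.6396], [0.0000, 0.4264], [-0.8165, 0.0000]], R = [[4.8990, 2.4495], [0.0000, 4.6904]]

v_1 = (2, -2, 0, -4); ‖v_1‖ = 4.8990, so e_1 = (0.4082, -0.4082, 0.0000, -0.8165).
e_1·v_2 = 0.4082·(-2) + (-0.4082)·(-4) + 0.0000·2 + (-0.8165)·(-2) = 2.4495.
u_2 = v_2 − 2.4495·e_1 = (-3.0000, -3.0000, 2.0000, 0.0000).
‖u_2‖ = 4.6904, so e_2 = (-0.6396, -0.6396, 0.4264, 0.0000).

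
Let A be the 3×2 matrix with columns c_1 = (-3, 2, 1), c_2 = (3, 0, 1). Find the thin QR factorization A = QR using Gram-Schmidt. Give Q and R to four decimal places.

c_1 = (-3, 2, 1); ‖c_1‖ = 3.7417, so q_1 = (-0.8018, 0.5345, 0.2673).
q_1·c_2 = (-0.8018)·3 + 0.5345·0 + 0.2673·1 = -2.1381.
u_2 = c_2 + 2.1381·q_1 = (1.2857, 1.1429, 1.5714).
‖u_2‖ = 2.3299, so q_2 = (0.5518, 0.4905, 0.6745).

Q = [[-0.8018, 0.5518], [0.5345, 0.4905], [0.2673, 0.6745]], R = [[3.7417, -2.1381], [0.0000, 2.3299]]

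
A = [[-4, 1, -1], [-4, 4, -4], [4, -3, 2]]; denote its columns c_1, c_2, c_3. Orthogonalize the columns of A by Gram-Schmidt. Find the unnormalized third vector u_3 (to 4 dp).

u_3 = (-0.2143, -0.4286, -0.6429)

q_1 = c_1/‖c_1‖ = (-4, -4, 4)/6.9282 = (-0.5774, -0.5774, 0.5774).
r_{12} = q_1·c_2 = -4.6188.
u_2 = c_2 + 4.6188·q_1 = (-1.6667, 1.3333, -0.3333).
‖u_2‖ = 2.1602, so q_2 = (-0.7715, 0.6172, -0.1543).
r_{13} = q_1·c_3 = 4.0415; r_{23} = q_2·c_3 = -2.0059.
u_3 = c_3 − 4.0415·q_1 + 2.0059·q_2 = (-0.2143, -0.4286, -0.6429).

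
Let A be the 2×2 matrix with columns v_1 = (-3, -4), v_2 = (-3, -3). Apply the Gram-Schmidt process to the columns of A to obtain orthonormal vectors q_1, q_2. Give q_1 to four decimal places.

q_1 = (-0.6000, -0.8000)

v_1 = (-3, -4); ‖v_1‖ = 5.0000, so q_1 = (-0.6000, -0.8000).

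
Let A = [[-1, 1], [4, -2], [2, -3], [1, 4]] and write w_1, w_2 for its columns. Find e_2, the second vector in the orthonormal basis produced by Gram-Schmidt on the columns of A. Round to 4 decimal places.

w_1 = (-1, 4, 2, 1); ‖w_1‖ = 4.6904, so e_1 = (-0.2132, 0.8528, 0.4264, 0.2132).
e_1·w_2 = (-0.2132)·1 + 0.8528·(-2) + 0.4264·(-3) + 0.2132·4 = -2.3452.
u_2 = w_2 + 2.3452·e_1 = (0.5000, 0.0000, -2.0000, 4.5000).
‖u_2‖ = 4.9497, so e_2 = (0.1010, 0.0000, -0.4041, 0.9091).

e_2 = (0.1010, 0.0000, -0.4041, 0.9091)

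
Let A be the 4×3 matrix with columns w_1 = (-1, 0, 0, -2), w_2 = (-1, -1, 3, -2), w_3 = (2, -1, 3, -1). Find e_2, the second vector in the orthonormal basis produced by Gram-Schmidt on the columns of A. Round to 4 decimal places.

w_1 = (-1, 0, 0, -2); ‖w_1‖ = 2.2361, so e_1 = (-0.4472, 0.0000, 0.0000, -0.8944).
e_1·w_2 = (-0.4472)·(-1) + 0.0000·(-1) + 0.0000·3 + (-0.8944)·(-2) = 2.2361.
u_2 = w_2 − 2.2361·e_1 = (0.0000, -1.0000, 3.0000, 0.0000).
‖u_2‖ = 3.1623, so e_2 = (0.0000, -0.3162, 0.9487, 0.0000).

e_2 = (0.0000, -0.3162, 0.9487, 0.0000)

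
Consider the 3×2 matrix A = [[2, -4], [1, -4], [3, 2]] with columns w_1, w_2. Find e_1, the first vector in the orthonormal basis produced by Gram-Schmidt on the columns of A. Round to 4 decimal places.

e_1 = (0.5345, 0.2673, 0.8018)

w_1 = (2, 1, 3); ‖w_1‖ = 3.7417, so e_1 = (0.5345, 0.2673, 0.8018).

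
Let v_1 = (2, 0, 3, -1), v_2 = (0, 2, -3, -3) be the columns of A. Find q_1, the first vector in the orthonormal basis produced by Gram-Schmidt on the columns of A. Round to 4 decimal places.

q_1 = (0.5345, 0.0000, 0.8018, -0.2673)

v_1 = (2, 0, 3, -1); ‖v_1‖ = 3.7417, so q_1 = (0.5345, 0.0000, 0.8018, -0.2673).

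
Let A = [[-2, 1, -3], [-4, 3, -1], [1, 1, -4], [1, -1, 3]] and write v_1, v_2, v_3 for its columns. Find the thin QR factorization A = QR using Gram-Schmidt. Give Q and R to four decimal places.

Q = [[-0.4264, -0.1551, -0.7491], [-0.8528, 0.2585, 0.4526], [0.2132, 0.9308, -0.1483], [0.2132, -0.2068, 0.4604]], R = [[4.6904, -2.9848, 1.9188], [0.0000, 1.7581, -4.1367], [0.0000, 0.0000, 3.7691]]

v_1 = (-2, -4, 1, 1); ‖v_1‖ = 4.6904, so e_1 = (-0.4264, -0.8528, 0.2132, 0.2132).
e_1·v_2 = (-0.4264)·1 + (-0.8528)·3 + 0.2132·1 + 0.2132·(-1) = -2.9848.
u_2 = v_2 + 2.9848·e_1 = (-0.2727, 0.4545, 1.6364, -0.3636).
‖u_2‖ = 1.7581, so e_2 = (-0.1551, 0.2585, 0.9308, -0.2068).
e_1·v_3 = (-0.4264)·(-3) + (-0.8528)·(-1) + 0.2132·(-4) + 0.2132·3 = 1.9188; e_2·v_3 = (-0.1551)·(-3) + 0.2585·(-1) + 0.9308·(-4) + (-0.2068)·3 = -4.1367.
u_3 = v_3 − 1.9188·e_1 + 4.1367·e_2 = (-2.8235, 1.7059, -0.5588, 1.7353).
‖u_3‖ = 3.7691, so e_3 = (-0.7491, 0.4526, -0.1483, 0.4604).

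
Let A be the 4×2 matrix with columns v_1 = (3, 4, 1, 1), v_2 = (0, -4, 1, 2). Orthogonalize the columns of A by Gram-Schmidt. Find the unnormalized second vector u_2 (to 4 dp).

v_1 = (3, 4, 1, 1); ‖v_1‖ = 5.1962, so e_1 = (0.5774, 0.7698, 0.1925, 0.1925).
e_1·v_2 = 0.5774·0 + 0.7698·(-4) + 0.1925·1 + 0.1925·2 = -2.5019.
u_2 = v_2 + 2.5019·e_1 = (1.4444, -2.0741, 1.4815, 2.4815).

u_2 = (1.4444, -2.0741, 1.4815, 2.4815)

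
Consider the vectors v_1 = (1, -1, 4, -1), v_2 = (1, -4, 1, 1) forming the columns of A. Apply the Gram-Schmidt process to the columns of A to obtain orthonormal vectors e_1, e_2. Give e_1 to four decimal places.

v_1 = (1, -1, 4, -1); ‖v_1‖ = 4.3589, so e_1 = (0.2294, -0.2294, 0.9177, -0.2294).

e_1 = (0.2294, -0.2294, 0.9177, -0.2294)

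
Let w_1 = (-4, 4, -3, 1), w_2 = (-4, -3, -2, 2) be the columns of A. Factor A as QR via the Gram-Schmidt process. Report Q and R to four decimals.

Q = [[-0.6172, -0.5254], [0.6172, -0.7618], [-0.4629, -0.2102], [0.1543, 0.3152]], R = [[6.4807, 1.8516], [0.0000, 5.4380]]

w_1 = (-4, 4, -3, 1); ‖w_1‖ = 6.4807, so q_1 = (-0.6172, 0.6172, -0.4629, 0.1543).
q_1·w_2 = (-0.6172)·(-4) + 0.6172·(-3) + (-0.4629)·(-2) + 0.1543·2 = 1.8516.
u_2 = w_2 − 1.8516·q_1 = (-2.8571, -4.1429, -1.1429, 1.7143).
‖u_2‖ = 5.4380, so q_2 = (-0.5254, -0.7618, -0.2102, 0.3152).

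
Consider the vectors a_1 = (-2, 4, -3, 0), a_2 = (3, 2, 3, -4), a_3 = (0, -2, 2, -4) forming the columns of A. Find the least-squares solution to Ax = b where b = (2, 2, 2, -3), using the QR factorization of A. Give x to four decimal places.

x = (0.1124, 0.7595, -0.0040)

a_1 = (-2, 4, -3, 0); ‖a_1‖ = 5.3852, so q_1 = (-0.3714, 0.7428, -0.5571, 0.0000).
q_1·a_2 = (-0.3714)·3 + 0.7428·2 + (-0.5571)·3 + 0.0000·(-4) = -1.2999.
u_2 = a_2 + 1.2999·q_1 = (2.5172, 2.9655, 2.2759, -4.0000).
‖u_2‖ = 6.0258, so q_2 = (0.4177, 0.4921, 0.3777, -0.6638).
q_1·a_3 = (-0.3714)·0 + 0.7428·(-2) + (-0.5571)·2 + 0.0000·(-4) = -2.5997; q_2·a_3 = 0.4177·0 + 0.4921·(-2) + 0.3777·2 + (-0.6638)·(-4) = 2.4263.
u_3 = a_3 + 2.5997·q_1 − 2.4263·q_2 = (-1.9791, -1.2631, -0.3647, -2.3894).
‖u_3‖ = 3.3696, so q_3 = (-0.5873, -0.3748, -0.1082, -0.7091).
Qᵀb = (-0.3714, 4.5666, -0.0135).
Back-substitute: x_3 = -0.0135/3.3696 = -0.0040.
x_2 = (4.5666 − 2.4263·(-0.0040))/6.0258 = 0.7595.
x_1 = (-0.3714 + 1.2999·0.7595 + 2.5997·(-0.0040))/5.3852 = 0.1124.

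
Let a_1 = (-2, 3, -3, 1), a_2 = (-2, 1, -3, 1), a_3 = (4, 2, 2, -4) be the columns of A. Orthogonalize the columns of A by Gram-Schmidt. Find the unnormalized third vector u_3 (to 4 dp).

u_3 = (1.4286, 0.0000, -1.8571, -2.7143)

q_1 = a_1/‖a_1‖ = (-2, 3, -3, 1)/4.7958 = (-0.4170, 0.6255, -0.6255, 0.2085).
r_{12} = q_1·a_2 = 3.5447.
u_2 = a_2 − 3.5447·q_1 = (-0.5217, -1.2174, -0.7826, 0.2609).
‖u_2‖ = 1.5604, so q_2 = (-0.3344, -0.7802, -0.5016, 0.1672).
r_{13} = q_1·a_3 = -2.5022; r_{23} = q_2·a_3 = -4.5697.
u_3 = a_3 + 2.5022·q_1 + 4.5697·q_2 = (1.4286, 0.0000, -1.8571, -2.7143).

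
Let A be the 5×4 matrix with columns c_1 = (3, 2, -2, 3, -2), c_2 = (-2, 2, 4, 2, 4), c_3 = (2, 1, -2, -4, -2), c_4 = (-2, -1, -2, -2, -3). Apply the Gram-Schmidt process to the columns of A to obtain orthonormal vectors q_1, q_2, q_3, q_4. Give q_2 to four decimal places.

q_2 = (-0.1278, 0.4472, 0.5111, 0.5111, 0.5111)

q_1 = c_1/‖c_1‖ = (3, 2, -2, 3, -2)/5.4772 = (0.5477, 0.3651, -0.3651, 0.5477, -0.3651).
r_{12} = q_1·c_2 = -2.1909.
u_2 = c_2 + 2.1909·q_1 = (-0.8000, 2.8000, 3.2000, 3.2000, 3.2000).
‖u_2‖ = 6.2610, so q_2 = (-0.1278, 0.4472, 0.5111, 0.5111, 0.5111).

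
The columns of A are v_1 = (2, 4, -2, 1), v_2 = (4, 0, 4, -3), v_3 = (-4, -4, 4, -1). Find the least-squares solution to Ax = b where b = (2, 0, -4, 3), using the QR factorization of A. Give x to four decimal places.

x = (-1.2907, -0.4070, -1.3953)

e_1 = v_1/‖v_1‖ = (2, 4, -2, 1)/5.0000 = (0.4000, 0.8000, -0.4000, 0.2000).
r_{12} = e_1·v_2 = -0.6000.
u_2 = v_2 + 0.6000·e_1 = (4.2400, 0.4800, 3.7600, -2.8800).
‖u_2‖ = 6.3750, so e_2 = (0.6651, 0.0753, 0.5898, -0.4518).
r_{13} = e_1·v_3 = -6.6000; r_{23} = e_2·v_3 = -0.1506.
u_3 = v_3 + 6.6000·e_1 + 0.1506·e_2 = (-1.2598, 1.2913, 1.4488, 0.2520).
‖u_3‖ = 2.3275, so e_3 = (-0.5413, 0.5548, 0.6225, 0.1083).
Qᵀb = (3.0000, -2.3843, -3.2477).
Back-substitute: x_3 = -3.2477/2.3275 = -1.3953.
x_2 = (-2.3843 + 0.1506·(-1.3953))/6.3750 = -0.4070.
x_1 = (3.0000 + 0.6000·(-0.4070) + 6.6000·(-1.3953))/5.0000 = -1.2907.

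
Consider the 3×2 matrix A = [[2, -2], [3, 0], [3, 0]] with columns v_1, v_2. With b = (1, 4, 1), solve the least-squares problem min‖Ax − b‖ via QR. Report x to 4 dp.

q_1 = v_1/‖v_1‖ = (2, 3, 3)/4.6904 = (0.4264, 0.6396, 0.6396).
r_{12} = q_1·v_2 = -0.8528.
u_2 = v_2 + 0.8528·q_1 = (-1.6364, 0.5455, 0.5455).
‖u_2‖ = 1.8091, so q_2 = (-0.9045, 0.3015, 0.3015).
Qᵀb = (3.6244, 0.6030).
Back-substitute: x_2 = 0.6030/1.8091 = 0.3333.
x_1 = (3.6244 + 0.8528·0.3333)/4.6904 = 0.8333.

x = (0.8333, 0.3333)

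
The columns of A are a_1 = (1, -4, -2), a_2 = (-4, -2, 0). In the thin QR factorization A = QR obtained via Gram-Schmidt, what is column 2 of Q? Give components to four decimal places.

q_2 = (-0.9554, -0.2823, 0.0869)

a_1 = (1, -4, -2); ‖a_1‖ = 4.5826, so q_1 = (0.2182, -0.8729, -0.4364).
q_1·a_2 = 0.2182·(-4) + (-0.8729)·(-2) + (-0.4364)·0 = 0.8729.
u_2 = a_2 − 0.8729·q_1 = (-4.1905, -1.2381, 0.3810).
‖u_2‖ = 4.3861, so q_2 = (-0.9554, -0.2823, 0.0869).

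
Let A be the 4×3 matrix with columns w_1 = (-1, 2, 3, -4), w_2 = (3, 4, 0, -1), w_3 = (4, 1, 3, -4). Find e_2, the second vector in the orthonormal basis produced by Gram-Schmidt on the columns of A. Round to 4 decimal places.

e_2 = (0.6837, 0.7044, -0.1865, 0.0414)

w_1 = (-1, 2, 3, -4); ‖w_1‖ = 5.4772, so e_1 = (-0.1826, 0.3651, 0.5477, -0.7303).
e_1·w_2 = (-0.1826)·3 + 0.3651·4 + 0.5477·0 + (-0.7303)·(-1) = 1.6432.
u_2 = w_2 − 1.6432·e_1 = (3.3000, 3.4000, -0.9000, 0.2000).
‖u_2‖ = 4.8270, so e_2 = (0.6837, 0.7044, -0.1865, 0.0414).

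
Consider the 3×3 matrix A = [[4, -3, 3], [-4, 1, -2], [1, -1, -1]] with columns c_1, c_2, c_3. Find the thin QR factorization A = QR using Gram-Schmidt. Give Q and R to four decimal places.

c_1 = (4, -4, 1); ‖c_1‖ = 5.7446, so q_1 = (0.6963, -0.6963, 0.1741).
q_1·c_2 = 0.6963·(-3) + (-0.6963)·1 + 0.1741·(-1) = -2.9593.
u_2 = c_2 + 2.9593·q_1 = (-0.9394, -1.0606, -0.4848).
‖u_2‖ = 1.4975, so q_2 = (-0.6273, -0.7083, -0.3238).
q_1·c_3 = 0.6963·3 + (-0.6963)·(-2) + 0.1741·(-1) = 3.3075; q_2·c_3 = (-0.6273)·3 + (-0.7083)·(-2) + (-0.3238)·(-1) = -0.1417.
u_3 = c_3 − 3.3075·q_1 + 0.1417·q_2 = (0.6081, 0.2027, -1.6216).
‖u_3‖ = 1.7437, so q_3 = (0.3487, 0.1162, -0.9300).

Q = [[0.6963, -0.6273, 0.3487], [-0.6963, -0.7083, 0.1162], [0.1741, -0.3238, -0.9300]], R = [[5.7446, -2.9593, 3.3075], [0.0000, 1.4975, -0.1417], [0.0000, 0.0000, 1.7437]]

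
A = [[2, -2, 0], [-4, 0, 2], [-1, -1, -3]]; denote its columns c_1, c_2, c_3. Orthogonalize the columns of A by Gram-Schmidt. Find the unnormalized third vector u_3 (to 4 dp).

e_1 = c_1/‖c_1‖ = (2, -4, -1)/4.5826 = (0.4364, -0.8729, -0.2182).
r_{12} = e_1·c_2 = -0.6547.
u_2 = c_2 + 0.6547·e_1 = (-1.7143, -0.5714, -1.1429).
‖u_2‖ = 2.1381, so e_2 = (-0.8018, -0.2673, -0.5345).
r_{13} = e_1·c_3 = -1.0911; r_{23} = e_2·c_3 = 1.0690.
u_3 = c_3 + 1.0911·e_1 − 1.0690·e_2 = (1.3333, 1.3333, -2.6667).

u_3 = (1.3333, 1.3333, -2.6667)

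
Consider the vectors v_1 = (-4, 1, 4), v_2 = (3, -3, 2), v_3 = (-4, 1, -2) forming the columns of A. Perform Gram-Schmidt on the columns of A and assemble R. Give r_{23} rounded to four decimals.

r_{23} = -3.7734

e_1 = v_1/‖v_1‖ = (-4, 1, 4)/5.7446 = (-0.6963, 0.1741, 0.6963).
r_{12} = e_1·v_2 = -1.2185.
u_2 = v_2 + 1.2185·e_1 = (2.1515, -2.7879, 2.8485).
‖u_2‖ = 4.5294, so e_2 = (0.4750, -0.6155, 0.6289).
r_{23} = e_2·v_3 = -3.7734.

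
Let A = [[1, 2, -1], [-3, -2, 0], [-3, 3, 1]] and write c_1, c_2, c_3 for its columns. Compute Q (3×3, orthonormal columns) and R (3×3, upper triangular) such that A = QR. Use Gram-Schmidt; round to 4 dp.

Q = [[0.2294, 0.4986, -0.8359], [-0.6882, -0.5242, -0.5016], [-0.6882, 0.6904, 0.2229]], R = [[4.3589, -0.2294, -0.9177], [0.0000, 4.1167, 0.1918], [0.0000, 0.0000, 1.0588]]

c_1 = (1, -3, -3); ‖c_1‖ = 4.3589, so e_1 = (0.2294, -0.6882, -0.6882).
e_1·c_2 = 0.2294·2 + (-0.6882)·(-2) + (-0.6882)·3 = -0.2294.
u_2 = c_2 + 0.2294·e_1 = (2.0526, -2.1579, 2.8421).
‖u_2‖ = 4.1167, so e_2 = (0.4986, -0.5242, 0.6904).
e_1·c_3 = 0.2294·(-1) + (-0.6882)·0 + (-0.6882)·1 = -0.9177; e_2·c_3 = 0.4986·(-1) + (-0.5242)·0 + 0.6904·1 = 0.1918.
u_3 = c_3 + 0.9177·e_1 − 0.1918·e_2 = (-0.8851, -0.5311, 0.2360).
‖u_3‖ = 1.0588, so e_3 = (-0.8359, -0.5016, 0.2229).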